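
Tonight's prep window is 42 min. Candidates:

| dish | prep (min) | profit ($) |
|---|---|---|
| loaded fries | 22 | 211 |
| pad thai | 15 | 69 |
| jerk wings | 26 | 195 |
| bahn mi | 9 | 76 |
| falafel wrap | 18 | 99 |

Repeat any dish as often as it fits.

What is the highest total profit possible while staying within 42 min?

363

Loaded fries + 2×bahn mi uses 40 of the 42 min and totals 363.
Nothing else within 42 min beats 363.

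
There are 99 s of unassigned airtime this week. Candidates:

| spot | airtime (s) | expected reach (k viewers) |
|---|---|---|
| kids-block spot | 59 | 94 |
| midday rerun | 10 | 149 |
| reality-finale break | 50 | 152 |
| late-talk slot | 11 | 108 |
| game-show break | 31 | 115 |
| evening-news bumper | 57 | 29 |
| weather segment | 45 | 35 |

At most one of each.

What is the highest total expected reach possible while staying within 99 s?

416

Filling by ratio: midday rerun + late-talk slot + game-show break + weather segment for 407, with 2 s left unused.
Dropping late-talk slot and weather segment frees 56 s; slotting in reality-finale break (50 s) lifts the total to 416 at 91 s.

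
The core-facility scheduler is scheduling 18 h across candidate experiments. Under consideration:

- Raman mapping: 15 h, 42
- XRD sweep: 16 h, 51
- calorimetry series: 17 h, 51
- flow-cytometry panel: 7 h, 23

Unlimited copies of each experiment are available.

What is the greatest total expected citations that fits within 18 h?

51

Density check — flow-cytometry panel 3.29, XRD sweep 3.19, calorimetry series 3.00 are the best per h.
The ratio heuristic lands on 2×flow-cytometry panel (46) but leaves 4 h idle.
The 14 h tied up in 2×flow-cytometry panel is better spent on XRD sweep — total rises to 51 (16 h).
The spare 2 h is too small for any remaining experiment, and no exchange beats 51.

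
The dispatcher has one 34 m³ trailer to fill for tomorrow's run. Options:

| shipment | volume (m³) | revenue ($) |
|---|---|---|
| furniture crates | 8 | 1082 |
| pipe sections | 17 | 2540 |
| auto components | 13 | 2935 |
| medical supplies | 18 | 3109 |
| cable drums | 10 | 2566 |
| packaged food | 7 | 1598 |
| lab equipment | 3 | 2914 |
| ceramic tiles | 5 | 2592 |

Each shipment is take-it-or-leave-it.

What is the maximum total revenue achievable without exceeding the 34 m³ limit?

11007

Filling by ratio: furniture crates + cable drums + packaged food + lab equipment + ceramic tiles for 10752, with 1 m³ left unused.
Dropping furniture crates and packaged food frees 15 m³; slotting in auto components (13 m³) lifts the total to 11007 at 31 m³.
Runner-up furniture crates + cable drums + packaged food + lab equipment + ceramic tiles tops out at 10752.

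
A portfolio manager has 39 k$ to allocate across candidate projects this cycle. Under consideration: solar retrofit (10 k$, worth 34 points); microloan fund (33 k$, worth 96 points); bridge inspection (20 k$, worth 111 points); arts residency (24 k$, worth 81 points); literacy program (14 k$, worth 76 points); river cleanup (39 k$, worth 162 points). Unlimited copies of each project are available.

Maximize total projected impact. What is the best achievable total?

Best packing: bridge inspection + literacy program — 34 k$, 187 total.
No other feasible combination exceeds 187.

187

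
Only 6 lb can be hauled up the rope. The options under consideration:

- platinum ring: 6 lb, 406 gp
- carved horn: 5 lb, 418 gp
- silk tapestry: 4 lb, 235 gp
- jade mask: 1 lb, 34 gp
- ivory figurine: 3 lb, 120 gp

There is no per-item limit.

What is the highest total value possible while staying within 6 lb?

452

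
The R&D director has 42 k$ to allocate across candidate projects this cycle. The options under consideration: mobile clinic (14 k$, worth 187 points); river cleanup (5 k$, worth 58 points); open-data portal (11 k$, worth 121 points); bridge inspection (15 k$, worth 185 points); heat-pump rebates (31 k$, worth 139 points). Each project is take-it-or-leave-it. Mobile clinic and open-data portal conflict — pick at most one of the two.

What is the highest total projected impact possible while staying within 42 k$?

Best packing: mobile clinic + river cleanup + bridge inspection — 34 k$, 430 total.
Next best is mobile clinic + bridge inspection at 372 (29 k$) — short by 58.

430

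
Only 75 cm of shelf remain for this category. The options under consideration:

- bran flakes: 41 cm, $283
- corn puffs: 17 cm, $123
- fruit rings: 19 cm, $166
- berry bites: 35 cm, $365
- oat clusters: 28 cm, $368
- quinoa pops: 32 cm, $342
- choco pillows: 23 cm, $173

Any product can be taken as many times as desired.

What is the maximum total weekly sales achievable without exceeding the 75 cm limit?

902

The ratio ordering already packs tightly: fruit rings + 2×oat clusters, 75 cm, 902.
Every other selection either busts 75 cm or fails to beat 902.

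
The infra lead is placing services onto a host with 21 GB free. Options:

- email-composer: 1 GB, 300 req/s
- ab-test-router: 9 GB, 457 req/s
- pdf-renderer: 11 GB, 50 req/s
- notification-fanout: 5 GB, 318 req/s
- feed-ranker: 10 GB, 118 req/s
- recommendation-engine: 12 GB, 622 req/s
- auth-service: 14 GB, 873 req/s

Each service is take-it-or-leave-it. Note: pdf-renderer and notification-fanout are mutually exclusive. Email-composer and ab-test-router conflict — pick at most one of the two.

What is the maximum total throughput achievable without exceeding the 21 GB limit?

The ratio ordering already packs tightly: email-composer + notification-fanout + auth-service, 20 GB, 1491.

1491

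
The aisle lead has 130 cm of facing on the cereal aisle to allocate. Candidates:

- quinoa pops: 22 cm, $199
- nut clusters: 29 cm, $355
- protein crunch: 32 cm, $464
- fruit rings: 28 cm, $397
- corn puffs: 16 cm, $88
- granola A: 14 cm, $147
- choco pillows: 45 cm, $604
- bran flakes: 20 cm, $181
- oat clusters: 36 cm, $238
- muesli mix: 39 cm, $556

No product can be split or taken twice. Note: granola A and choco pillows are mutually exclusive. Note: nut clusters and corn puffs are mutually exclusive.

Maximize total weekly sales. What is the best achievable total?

1772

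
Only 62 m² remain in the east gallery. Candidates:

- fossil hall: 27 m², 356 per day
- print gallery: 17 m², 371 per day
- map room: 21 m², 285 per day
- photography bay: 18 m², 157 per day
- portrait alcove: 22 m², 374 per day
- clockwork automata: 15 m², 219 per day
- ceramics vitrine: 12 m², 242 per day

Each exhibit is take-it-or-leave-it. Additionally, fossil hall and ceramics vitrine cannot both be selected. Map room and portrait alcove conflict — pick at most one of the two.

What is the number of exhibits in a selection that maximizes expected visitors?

The maximum expected visitors within 62 m² is 989.
For example print gallery + photography bay + clockwork automata + ceramics vitrine achieves it, using 62 m².
Any selection reaching 989 contains exactly 4 exhibits.

4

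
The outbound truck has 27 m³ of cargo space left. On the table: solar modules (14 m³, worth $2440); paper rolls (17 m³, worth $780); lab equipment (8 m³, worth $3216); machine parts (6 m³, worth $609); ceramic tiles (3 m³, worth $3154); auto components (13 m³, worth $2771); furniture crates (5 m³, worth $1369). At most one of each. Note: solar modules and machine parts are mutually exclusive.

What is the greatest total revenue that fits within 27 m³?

9141

Density check — ceramic tiles 1051.33, lab equipment 402.00, furniture crates 273.80 are the best per m³.
Greedy by ratio would take lab equipment + machine parts + ceramic tiles + furniture crates: 22 m³ used, total 8348.
Replace machine parts and furniture crates with auto components: the trade gains 793 net, giving 9141 at 24 m³.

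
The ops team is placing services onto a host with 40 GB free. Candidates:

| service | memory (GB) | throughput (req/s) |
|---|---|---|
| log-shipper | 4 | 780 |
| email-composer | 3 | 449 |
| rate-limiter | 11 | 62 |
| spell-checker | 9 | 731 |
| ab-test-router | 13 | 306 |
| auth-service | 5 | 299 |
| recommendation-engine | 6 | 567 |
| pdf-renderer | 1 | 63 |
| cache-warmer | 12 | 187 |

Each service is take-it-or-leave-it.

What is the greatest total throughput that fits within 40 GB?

3132

Taking the top-ratio services first gives log-shipper + email-composer + spell-checker + auth-service + recommendation-engine + pdf-renderer + cache-warmer for 3076 (40 GB).
The 13 GB tied up in pdf-renderer and cache-warmer is better spent on ab-test-router — total rises to 3132 (40 GB).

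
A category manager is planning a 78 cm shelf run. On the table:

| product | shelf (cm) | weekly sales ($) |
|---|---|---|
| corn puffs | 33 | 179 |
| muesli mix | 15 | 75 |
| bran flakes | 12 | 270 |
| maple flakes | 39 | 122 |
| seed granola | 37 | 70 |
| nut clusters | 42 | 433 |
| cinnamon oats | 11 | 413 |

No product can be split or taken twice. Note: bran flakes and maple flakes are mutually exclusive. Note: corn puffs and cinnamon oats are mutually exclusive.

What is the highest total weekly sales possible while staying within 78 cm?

Best packing: bran flakes + nut clusters + cinnamon oats — 65 cm, 1116 total.
No other feasible combination exceeds 1116.

1116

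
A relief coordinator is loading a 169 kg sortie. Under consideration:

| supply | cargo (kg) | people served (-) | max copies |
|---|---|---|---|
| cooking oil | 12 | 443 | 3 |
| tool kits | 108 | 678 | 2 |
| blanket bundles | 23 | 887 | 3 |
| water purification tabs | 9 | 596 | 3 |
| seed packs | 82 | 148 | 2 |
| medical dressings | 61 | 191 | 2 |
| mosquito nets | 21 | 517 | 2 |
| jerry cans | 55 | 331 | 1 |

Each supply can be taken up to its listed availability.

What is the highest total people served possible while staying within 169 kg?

6369

Taking the top-ratio supplies first gives 3×cooking oil + 3×blanket bundles + 3×water purification tabs + mosquito nets for 6295 (153 kg).
Replace cooking oil with mosquito nets: the trade gains 74 net, giving 6369 at 162 kg.
That's the maximum — no swap from here does better than 6369.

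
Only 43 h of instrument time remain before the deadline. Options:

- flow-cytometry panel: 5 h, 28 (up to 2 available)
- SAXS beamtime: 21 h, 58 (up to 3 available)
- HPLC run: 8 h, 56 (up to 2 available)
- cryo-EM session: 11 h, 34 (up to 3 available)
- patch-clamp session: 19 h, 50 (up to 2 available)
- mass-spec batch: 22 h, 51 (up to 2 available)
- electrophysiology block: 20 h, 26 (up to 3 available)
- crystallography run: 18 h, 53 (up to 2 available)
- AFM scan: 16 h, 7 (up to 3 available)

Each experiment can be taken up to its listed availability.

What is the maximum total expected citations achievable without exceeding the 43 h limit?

A density-first pass picks 2×flow-cytometry panel + 2×HPLC run + cryo-EM session — 202 at 37 h.
Replace flow-cytometry panel with cryo-EM session: the trade gains 6 net, giving 208 at 43 h.

208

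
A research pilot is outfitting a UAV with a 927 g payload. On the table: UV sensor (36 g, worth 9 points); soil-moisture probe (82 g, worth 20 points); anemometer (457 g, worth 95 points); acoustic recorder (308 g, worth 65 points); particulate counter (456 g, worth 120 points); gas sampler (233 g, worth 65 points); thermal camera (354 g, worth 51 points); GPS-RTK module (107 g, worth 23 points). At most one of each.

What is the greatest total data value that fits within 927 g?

237

UV sensor + soil-moisture probe + particulate counter + gas sampler + GPS-RTK module uses 914 of the 927 g and totals 237.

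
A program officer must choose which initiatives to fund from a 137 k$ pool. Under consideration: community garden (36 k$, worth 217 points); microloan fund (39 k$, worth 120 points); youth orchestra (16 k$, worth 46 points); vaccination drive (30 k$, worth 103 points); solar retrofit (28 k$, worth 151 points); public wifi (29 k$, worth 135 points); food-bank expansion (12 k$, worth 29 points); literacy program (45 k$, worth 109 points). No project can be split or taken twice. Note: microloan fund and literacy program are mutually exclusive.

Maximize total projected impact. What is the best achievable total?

Ranking by ratio (projected impact/k$): community garden 6.03, solar retrofit 5.39, public wifi 4.66, vaccination drive 3.43.
Taking community garden + vaccination drive + solar retrofit + public wifi + food-bank expansion: 135 k$ used, 635 in projected impact.
Next best is community garden + microloan fund + solar retrofit + public wifi at 623 (132 k$) — short by 12.

635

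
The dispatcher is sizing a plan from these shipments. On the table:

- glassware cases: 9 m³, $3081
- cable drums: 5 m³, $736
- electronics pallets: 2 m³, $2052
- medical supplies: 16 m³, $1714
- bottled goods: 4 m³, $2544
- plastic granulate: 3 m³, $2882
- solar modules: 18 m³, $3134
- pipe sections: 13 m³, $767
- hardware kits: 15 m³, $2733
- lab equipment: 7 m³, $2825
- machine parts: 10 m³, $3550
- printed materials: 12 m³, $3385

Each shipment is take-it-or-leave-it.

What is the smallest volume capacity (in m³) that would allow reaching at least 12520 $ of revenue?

25

Look for the lowest-volume combination reaching 12520.
Taking glassware cases + electronics pallets + bottled goods + plastic granulate + lab equipment gives 13384 (≥ 12520) for 25 m³.
Below 25 m³ the best achievable stays under 12520.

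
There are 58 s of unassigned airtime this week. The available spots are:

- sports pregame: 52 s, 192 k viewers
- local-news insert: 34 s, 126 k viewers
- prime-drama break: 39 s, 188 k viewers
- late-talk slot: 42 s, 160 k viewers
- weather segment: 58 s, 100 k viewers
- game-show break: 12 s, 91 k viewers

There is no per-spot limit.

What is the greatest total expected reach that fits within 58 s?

364

Density check — game-show break 7.58, prime-drama break 4.82, late-talk slot 3.81 are the best per s.
The ratio ordering already packs tightly: 4×game-show break, 48 s, 364.
Every other selection either busts 58 s or fails to beat 364.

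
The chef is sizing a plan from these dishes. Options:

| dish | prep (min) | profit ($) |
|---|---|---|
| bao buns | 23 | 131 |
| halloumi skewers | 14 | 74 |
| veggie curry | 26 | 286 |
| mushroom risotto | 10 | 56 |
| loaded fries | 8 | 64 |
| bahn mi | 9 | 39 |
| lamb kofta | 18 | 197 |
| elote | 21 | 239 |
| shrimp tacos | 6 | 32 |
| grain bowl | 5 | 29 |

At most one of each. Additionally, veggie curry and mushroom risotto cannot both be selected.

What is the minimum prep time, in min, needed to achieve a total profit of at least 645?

65

Need the lightest bundle worth ≥ 645.
veggie curry + lamb kofta + elote: 722 profit at 65 min.
Below 65 min the best achievable stays under 645.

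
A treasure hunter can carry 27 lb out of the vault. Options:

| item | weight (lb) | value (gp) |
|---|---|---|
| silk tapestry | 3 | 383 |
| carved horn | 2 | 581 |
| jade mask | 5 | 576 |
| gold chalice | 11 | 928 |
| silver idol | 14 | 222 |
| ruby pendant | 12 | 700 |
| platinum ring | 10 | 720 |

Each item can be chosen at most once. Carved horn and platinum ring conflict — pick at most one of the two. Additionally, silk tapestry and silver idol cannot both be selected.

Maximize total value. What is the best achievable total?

Ranking by ratio (value/lb): carved horn 290.50, silk tapestry 127.67, jade mask 115.20, gold chalice 84.36.
Silk tapestry + carved horn + jade mask + gold chalice uses 21 of the 27 lb and totals 2468.
Runner-up silk tapestry + carved horn + jade mask + ruby pendant tops out at 2240.

2468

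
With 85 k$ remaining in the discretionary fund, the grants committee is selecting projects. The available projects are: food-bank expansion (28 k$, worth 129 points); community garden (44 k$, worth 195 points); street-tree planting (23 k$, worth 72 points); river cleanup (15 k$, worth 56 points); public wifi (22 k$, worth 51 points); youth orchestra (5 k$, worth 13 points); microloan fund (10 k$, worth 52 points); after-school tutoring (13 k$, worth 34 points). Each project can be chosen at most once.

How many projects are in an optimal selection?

The maximum projected impact within 85 k$ is 376.
One optimal bundle: food-bank expansion + community garden + microloan fund (82 k$).
All optima have 3 projects.

3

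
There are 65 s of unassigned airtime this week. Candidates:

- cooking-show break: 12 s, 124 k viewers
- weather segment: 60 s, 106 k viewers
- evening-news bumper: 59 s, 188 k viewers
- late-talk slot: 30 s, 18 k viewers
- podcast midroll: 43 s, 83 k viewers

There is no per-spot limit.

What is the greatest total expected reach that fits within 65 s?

Taking 5×cooking-show break: 60 s used, 620 in expected reach.
No other feasible combination exceeds 620.

620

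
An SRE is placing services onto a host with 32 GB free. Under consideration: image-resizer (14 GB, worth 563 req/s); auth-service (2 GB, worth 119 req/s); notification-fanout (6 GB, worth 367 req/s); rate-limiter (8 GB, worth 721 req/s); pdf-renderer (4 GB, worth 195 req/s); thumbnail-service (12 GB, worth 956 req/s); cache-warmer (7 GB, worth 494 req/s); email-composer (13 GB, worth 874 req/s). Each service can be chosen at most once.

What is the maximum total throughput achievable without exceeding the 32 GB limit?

2366

Greedy by ratio would take auth-service + rate-limiter + thumbnail-service + cache-warmer: 29 GB used, total 2290.
The 2 GB tied up in auth-service is better spent on pdf-renderer — total rises to 2366 (31 GB).
An exhaustive check of the 256 subsets confirms 2366.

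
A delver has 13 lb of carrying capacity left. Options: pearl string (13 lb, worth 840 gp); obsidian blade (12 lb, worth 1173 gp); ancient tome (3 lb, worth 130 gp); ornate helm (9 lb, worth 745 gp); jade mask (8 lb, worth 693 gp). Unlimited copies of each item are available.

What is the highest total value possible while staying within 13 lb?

1173

Obsidian blade uses 12 of the 13 lb and totals 1173.
The spare 1 lb is too small for any remaining item, and no exchange beats 1173.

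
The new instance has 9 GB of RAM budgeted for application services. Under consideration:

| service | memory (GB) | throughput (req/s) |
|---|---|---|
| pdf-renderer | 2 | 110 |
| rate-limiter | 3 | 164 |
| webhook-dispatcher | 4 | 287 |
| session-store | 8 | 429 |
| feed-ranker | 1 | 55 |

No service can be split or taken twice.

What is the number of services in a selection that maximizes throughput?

The maximum throughput within 9 GB is 561.
For example pdf-renderer + rate-limiter + webhook-dispatcher achieves it, using 9 GB.
All optima have 3 services.

3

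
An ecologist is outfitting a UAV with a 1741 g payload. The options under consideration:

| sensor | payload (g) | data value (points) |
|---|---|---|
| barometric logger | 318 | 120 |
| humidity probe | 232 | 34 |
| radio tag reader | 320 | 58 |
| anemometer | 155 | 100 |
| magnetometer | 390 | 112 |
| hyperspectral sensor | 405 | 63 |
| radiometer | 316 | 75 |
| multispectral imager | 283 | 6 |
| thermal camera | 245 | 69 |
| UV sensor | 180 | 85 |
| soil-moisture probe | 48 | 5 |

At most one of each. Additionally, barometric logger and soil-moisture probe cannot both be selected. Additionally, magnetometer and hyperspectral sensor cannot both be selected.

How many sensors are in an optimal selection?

Best achievable data value is 561.
For example barometric logger + anemometer + magnetometer + radiometer + thermal camera + UV sensor achieves it, using 1604 g.
All optima have 6 sensors.

6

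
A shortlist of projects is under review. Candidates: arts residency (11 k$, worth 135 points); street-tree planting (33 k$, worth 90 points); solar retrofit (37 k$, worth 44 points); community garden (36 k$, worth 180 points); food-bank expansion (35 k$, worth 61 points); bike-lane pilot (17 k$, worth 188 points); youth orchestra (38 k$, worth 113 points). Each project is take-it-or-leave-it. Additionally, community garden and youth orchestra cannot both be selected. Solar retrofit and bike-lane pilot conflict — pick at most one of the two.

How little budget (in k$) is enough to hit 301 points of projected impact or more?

28

Minimise k$ subject to total projected impact ≥ 301.
arts residency + bike-lane pilot reaches 323 using 28 k$.
Any bundle with less than 28 k$ falls short of 301.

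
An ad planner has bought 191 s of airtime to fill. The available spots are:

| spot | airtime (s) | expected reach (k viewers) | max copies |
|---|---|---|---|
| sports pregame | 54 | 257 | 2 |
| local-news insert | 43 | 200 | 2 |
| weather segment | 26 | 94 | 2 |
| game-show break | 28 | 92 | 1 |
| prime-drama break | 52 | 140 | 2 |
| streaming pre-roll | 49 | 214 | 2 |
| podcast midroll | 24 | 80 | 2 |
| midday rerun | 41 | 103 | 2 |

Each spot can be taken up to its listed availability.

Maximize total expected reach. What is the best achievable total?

Taking the top-ratio spots first gives 2×sports pregame + local-news insert + weather segment for 808 (177 s).
Dropping sports pregame and weather segment frees 80 s; slotting in local-news insert + streaming pre-roll (92 s) lifts the total to 871 at 189 s.
No other feasible combination exceeds 871.

871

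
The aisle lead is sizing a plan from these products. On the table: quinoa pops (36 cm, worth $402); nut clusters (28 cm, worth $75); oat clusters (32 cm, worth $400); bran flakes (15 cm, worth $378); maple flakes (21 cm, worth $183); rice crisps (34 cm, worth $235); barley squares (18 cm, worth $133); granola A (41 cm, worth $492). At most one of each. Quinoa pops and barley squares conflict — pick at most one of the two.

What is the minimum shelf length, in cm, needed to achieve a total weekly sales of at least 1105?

Minimise cm subject to total weekly sales ≥ 1105.
Taking quinoa pops + oat clusters + bran flakes gives 1180 (≥ 1105) for 83 cm.
No combination under 83 cm hits 1105.

83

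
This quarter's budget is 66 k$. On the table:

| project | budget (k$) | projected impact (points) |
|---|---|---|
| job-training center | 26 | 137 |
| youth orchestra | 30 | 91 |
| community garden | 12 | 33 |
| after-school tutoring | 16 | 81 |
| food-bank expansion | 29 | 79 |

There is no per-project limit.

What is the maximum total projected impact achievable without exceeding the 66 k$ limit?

324

Taking the top-ratio projects first gives 2×job-training center + community garden for 307 (64 k$).
The 64 k$ tied up in 2×job-training center and community garden is better spent on 4×after-school tutoring — total rises to 324 (64 k$).
That's the maximum — no swap from here does better than 324.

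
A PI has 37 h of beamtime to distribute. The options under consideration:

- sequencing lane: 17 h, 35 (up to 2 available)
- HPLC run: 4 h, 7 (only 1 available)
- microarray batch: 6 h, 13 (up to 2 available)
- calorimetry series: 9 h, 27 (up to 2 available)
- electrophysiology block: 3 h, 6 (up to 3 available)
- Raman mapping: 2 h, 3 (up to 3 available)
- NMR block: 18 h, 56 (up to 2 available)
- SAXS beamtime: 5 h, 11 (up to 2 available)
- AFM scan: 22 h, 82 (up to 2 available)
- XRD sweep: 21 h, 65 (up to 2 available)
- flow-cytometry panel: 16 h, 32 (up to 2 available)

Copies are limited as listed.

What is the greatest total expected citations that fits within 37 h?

The ratio heuristic lands on calorimetry series + SAXS beamtime + AFM scan (120) but leaves 1 h idle.
Dropping SAXS beamtime frees 5 h; slotting in microarray batch (6 h) lifts the total to 122 at 37 h.
No other feasible combination exceeds 122.

122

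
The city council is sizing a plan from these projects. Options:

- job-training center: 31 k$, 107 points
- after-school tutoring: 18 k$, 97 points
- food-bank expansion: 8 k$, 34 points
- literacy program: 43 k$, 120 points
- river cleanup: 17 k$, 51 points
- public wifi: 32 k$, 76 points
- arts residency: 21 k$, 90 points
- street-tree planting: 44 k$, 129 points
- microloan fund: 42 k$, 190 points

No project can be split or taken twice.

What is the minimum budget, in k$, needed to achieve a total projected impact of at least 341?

81

Need the lightest bundle worth ≥ 341.
after-school tutoring + arts residency + microloan fund: 377 projected impact at 81 k$.
No combination under 81 k$ hits 341.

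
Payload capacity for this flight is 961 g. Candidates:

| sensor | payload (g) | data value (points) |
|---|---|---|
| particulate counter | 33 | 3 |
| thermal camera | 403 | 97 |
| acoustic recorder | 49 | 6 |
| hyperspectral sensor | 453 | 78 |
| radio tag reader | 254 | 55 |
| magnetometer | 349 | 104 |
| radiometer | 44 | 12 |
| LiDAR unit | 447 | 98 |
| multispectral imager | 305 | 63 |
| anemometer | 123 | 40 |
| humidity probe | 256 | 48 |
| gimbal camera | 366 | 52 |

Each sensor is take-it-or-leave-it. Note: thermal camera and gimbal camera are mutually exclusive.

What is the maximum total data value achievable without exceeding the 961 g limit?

By data value per g: anemometer 0.33, magnetometer 0.30, radiometer 0.27, thermal camera 0.24 lead.
Particulate counter + thermal camera + magnetometer + radiometer + anemometer uses 952 of the 961 g and totals 256.
Next best is thermal camera + magnetometer + radiometer + anemometer at 253 (919 g) — short by 3.

256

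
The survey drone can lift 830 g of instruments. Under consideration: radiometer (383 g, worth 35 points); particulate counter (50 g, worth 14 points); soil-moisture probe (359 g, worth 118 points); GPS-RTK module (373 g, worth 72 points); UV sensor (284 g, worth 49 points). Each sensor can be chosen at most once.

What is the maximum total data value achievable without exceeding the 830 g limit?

204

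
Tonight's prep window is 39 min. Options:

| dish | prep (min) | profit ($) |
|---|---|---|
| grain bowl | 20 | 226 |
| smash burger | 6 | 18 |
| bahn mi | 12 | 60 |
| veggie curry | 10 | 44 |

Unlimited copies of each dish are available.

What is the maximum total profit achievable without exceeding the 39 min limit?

304

Grain bowl + smash burger + bahn mi uses 38 of the 39 min and totals 304.
The spare 1 min is too small for any remaining dish, and no exchange beats 304.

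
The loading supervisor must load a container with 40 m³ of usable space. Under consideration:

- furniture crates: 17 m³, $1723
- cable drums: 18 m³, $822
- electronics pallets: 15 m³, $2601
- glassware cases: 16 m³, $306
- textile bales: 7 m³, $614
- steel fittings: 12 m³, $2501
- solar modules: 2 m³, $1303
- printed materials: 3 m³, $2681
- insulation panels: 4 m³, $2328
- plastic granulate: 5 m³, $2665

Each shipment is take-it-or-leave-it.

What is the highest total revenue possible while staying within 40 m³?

12776

By revenue per m³: printed materials 893.67, solar modules 651.50, insulation panels 582.00, plastic granulate 533.00 lead.
Taking the top-ratio shipments first gives textile bales + steel fittings + solar modules + printed materials + insulation panels + plastic granulate for 12092 (33 m³).
Dropping textile bales and solar modules frees 9 m³; slotting in electronics pallets (15 m³) lifts the total to 12776 at 39 m³.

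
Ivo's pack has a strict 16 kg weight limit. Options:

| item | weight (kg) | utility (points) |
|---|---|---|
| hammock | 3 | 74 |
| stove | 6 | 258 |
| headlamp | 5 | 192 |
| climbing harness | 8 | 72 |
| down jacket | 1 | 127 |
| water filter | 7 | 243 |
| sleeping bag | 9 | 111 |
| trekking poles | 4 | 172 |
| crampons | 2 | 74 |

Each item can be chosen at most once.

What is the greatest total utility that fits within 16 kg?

749

By utility per kg: down jacket 127.00, stove 43.00, trekking poles 43.00 lead.
The ratio ordering already packs tightly: stove + headlamp + down jacket + trekking poles, 16 kg, 749.
Runner-up hammock + stove + down jacket + trekking poles + crampons tops out at 705.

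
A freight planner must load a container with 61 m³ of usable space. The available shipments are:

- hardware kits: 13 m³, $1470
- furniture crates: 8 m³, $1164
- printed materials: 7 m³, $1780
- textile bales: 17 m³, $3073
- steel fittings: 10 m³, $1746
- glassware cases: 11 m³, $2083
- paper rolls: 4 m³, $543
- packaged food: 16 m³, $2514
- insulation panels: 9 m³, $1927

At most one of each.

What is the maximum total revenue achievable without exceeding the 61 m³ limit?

11377

A density-first pass picks printed materials + textile bales + steel fittings + glassware cases + paper rolls + insulation panels — 11152 at 58 m³.
Replace steel fittings and paper rolls with packaged food: the trade gains 225 net, giving 11377 at 60 m³.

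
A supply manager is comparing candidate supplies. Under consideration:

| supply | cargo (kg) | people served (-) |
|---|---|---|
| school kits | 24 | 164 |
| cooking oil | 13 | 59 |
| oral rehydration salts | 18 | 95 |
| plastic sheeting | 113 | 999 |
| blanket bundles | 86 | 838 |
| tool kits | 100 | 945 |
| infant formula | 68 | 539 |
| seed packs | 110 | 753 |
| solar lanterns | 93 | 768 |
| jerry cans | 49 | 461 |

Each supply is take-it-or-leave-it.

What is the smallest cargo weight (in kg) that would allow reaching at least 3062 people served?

Need the lightest bundle worth ≥ 3062.
plastic sheeting + blanket bundles + solar lanterns + jerry cans: 3066 people served at 341 kg.
No combination under 341 kg hits 3062.

341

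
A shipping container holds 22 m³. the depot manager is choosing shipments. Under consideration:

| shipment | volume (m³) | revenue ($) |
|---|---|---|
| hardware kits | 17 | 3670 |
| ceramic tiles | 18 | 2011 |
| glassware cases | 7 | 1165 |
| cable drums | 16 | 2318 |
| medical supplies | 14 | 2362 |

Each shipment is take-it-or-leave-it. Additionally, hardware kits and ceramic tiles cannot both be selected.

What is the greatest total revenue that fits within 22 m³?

3670

The ratio ordering already packs tightly: hardware kits, 17 m³, 3670.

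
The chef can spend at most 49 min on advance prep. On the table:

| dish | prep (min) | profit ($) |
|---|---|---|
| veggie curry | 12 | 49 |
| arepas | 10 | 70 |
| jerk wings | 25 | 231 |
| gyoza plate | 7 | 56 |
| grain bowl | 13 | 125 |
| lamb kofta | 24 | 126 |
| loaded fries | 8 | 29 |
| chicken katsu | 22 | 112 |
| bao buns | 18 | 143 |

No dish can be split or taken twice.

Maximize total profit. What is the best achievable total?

426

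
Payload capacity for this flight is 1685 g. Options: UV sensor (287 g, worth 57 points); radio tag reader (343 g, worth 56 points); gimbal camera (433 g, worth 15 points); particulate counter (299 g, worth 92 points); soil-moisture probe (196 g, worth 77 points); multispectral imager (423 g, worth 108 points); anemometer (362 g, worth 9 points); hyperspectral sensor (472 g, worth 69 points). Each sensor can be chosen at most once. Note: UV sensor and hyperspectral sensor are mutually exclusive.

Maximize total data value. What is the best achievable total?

390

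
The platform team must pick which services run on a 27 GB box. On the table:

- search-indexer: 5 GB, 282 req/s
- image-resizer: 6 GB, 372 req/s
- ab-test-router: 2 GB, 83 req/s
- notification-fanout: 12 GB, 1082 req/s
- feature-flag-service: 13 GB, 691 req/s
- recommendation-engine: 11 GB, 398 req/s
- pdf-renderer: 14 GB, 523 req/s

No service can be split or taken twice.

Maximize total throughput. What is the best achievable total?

1856

Filling by ratio: search-indexer + image-resizer + ab-test-router + notification-fanout for 1819, with 2 GB left unused.
The 11 GB tied up in search-indexer and image-resizer is better spent on feature-flag-service — total rises to 1856 (27 GB).
Every other selection either busts 27 GB or fails to beat 1856.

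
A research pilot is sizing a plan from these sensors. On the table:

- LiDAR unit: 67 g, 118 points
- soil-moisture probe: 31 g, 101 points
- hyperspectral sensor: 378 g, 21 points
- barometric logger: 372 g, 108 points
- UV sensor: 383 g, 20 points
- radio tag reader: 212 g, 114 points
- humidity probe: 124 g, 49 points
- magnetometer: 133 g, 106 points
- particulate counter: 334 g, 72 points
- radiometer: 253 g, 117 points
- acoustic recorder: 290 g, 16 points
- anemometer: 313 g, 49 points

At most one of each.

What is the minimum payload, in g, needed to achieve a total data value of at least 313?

231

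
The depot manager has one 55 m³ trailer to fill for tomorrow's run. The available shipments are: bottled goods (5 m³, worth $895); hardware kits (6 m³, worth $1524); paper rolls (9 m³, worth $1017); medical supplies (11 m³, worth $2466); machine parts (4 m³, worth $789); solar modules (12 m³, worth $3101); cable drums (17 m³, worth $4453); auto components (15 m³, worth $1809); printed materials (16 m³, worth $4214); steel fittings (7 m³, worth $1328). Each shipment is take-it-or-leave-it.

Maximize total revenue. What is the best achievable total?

14081

By revenue per m³: printed materials 263.38, cable drums 261.94, solar modules 258.42 lead.
Best packing: hardware kits + machine parts + solar modules + cable drums + printed materials — 55 m³, 14081 total.
An exhaustive check of the 1024 subsets confirms 14081.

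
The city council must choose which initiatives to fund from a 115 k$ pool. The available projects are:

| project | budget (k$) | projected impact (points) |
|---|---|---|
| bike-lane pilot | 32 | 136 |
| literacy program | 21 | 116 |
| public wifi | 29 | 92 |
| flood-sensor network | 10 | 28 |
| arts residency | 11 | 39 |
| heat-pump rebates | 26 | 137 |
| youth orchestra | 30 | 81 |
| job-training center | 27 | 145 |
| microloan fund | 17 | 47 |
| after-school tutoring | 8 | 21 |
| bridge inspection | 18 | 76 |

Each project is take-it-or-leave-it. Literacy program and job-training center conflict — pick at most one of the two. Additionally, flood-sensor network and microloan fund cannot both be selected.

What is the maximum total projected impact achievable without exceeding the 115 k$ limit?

Bike-lane pilot + arts residency + heat-pump rebates + job-training center + bridge inspection uses 114 of the 115 k$ and totals 533.
That's the maximum — no feasible swap from here does better than 533.

533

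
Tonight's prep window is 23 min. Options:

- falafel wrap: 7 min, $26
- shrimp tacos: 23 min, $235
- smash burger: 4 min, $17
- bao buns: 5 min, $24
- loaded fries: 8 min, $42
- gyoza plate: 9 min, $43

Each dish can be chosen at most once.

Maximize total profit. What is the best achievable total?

Best packing: shrimp tacos — 23 min, 235 total.

235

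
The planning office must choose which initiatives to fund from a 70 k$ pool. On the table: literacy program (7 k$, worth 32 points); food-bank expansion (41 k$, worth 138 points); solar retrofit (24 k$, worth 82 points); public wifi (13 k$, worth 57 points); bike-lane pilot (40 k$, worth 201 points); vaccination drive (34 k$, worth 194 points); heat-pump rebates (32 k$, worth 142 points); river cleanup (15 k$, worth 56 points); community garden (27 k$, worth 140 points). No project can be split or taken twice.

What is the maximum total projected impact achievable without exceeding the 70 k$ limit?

366

The ratio ordering already packs tightly: literacy program + vaccination drive + community garden, 68 k$, 366.
Runner-up bike-lane pilot + community garden tops out at 341.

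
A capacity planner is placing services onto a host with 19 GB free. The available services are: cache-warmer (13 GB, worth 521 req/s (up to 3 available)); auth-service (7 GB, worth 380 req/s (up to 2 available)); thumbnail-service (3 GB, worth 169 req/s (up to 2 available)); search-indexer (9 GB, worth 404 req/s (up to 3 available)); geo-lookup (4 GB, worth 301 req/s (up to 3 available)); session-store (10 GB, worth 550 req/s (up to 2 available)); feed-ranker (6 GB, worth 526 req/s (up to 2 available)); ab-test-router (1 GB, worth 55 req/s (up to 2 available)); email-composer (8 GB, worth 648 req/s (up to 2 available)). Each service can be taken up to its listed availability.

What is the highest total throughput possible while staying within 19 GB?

By throughput per GB: feed-ranker 87.67, email-composer 81.00, geo-lookup 75.25 lead.
A density-first pass picks thumbnail-service + geo-lookup + 2×feed-ranker — 1522 at 19 GB.
Dropping thumbnail-service and feed-ranker frees 9 GB; slotting in ab-test-router + email-composer (9 GB) lifts the total to 1530 at 19 GB.

1530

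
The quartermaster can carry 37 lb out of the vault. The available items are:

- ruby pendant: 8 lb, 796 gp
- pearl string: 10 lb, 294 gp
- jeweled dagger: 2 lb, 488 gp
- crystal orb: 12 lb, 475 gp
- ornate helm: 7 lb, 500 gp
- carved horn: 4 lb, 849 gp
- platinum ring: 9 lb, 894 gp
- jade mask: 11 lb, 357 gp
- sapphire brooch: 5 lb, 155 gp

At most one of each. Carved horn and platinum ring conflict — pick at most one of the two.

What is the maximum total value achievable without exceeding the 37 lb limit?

3145

Best packing: ruby pendant + jeweled dagger + ornate helm + carved horn + jade mask + sapphire brooch — 37 lb, 3145 total.
No other feasible combination exceeds 3145.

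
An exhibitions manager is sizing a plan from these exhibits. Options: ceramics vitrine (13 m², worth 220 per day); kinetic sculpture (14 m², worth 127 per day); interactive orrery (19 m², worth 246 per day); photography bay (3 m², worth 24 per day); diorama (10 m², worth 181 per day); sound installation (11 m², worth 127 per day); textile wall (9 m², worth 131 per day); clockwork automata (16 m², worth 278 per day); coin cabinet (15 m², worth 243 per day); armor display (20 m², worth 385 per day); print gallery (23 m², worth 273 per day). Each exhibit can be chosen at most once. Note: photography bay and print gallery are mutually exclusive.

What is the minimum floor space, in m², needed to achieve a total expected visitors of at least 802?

Minimise m² subject to total expected visitors ≥ 802.
Taking diorama + coin cabinet + armor display gives 809 (≥ 802) for 45 m².
Below 45 m² the best achievable stays under 802.

45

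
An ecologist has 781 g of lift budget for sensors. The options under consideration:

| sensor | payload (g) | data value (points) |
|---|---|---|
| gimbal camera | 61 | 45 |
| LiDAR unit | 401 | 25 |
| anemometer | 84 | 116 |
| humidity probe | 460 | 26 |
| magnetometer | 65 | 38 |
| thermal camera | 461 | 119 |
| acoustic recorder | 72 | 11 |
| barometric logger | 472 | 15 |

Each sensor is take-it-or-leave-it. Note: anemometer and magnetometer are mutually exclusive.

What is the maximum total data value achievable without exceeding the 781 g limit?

Density check — anemometer 1.38, gimbal camera 0.74, magnetometer 0.58, thermal camera 0.26 are the best per g.
Taking gimbal camera + anemometer + thermal camera + acoustic recorder: 678 g used, 291 in data value.
Next best is gimbal camera + anemometer + thermal camera at 280 (606 g) — short by 11.

291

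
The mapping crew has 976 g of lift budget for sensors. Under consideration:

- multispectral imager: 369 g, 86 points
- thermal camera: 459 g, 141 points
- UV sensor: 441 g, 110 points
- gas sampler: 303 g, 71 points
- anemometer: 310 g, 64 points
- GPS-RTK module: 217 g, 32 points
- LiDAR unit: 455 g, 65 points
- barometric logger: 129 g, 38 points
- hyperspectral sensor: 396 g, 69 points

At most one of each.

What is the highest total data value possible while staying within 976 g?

The ratio heuristic lands on thermal camera + gas sampler + barometric logger (250) but leaves 85 g idle.
Dropping gas sampler frees 303 g; slotting in multispectral imager (369 g) lifts the total to 265 at 957 g.
Next best is thermal camera + UV sensor at 251 (900 g) — short by 14.

265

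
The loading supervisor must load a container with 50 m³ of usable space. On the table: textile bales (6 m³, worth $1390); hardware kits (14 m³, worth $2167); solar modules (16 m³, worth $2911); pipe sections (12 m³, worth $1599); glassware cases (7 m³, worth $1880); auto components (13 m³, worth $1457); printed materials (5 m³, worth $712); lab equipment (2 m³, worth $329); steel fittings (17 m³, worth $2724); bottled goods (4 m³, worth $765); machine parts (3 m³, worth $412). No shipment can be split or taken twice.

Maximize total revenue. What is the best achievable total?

The ratio heuristic lands on textile bales + hardware kits + solar modules + glassware cases + lab equipment + bottled goods (9442) but leaves 1 m³ idle.
Dropping hardware kits and lab equipment frees 16 m³; slotting in steel fittings (17 m³) lifts the total to 9670 at 50 m³.
Runner-up textile bales + hardware kits + solar modules + glassware cases + bottled goods + machine parts tops out at 9525.

9670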